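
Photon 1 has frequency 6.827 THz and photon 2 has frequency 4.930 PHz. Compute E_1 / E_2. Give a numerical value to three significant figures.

E_1 = 4.524·10^-21 J (from frequency = 6.827 THz, via E = hf).
E_2 = 3.267·10^-18 J (from frequency = 4.930 PHz, via E = hf).
Ratio = 4.524·10^-21 / 3.267·10^-18 = 1.38·10^-3.

1.38·10^-3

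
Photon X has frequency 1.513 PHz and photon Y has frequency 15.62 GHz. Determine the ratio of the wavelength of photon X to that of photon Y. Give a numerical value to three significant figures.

1.03e-5

λ_X = 1.981e-7 m (from frequency = 1.513 PHz, via λ = c/f).
λ_Y = 0.01919 m (from frequency = 15.62 GHz, via λ = c/f).
Ratio = 1.981e-7 / 0.01919 = 1.03e-5.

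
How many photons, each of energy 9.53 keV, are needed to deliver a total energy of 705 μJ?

4.62e11 photons

Per-photon energy: E = 1.527e-15 J (from energy = 9.53 keV).
N = E_total / E_photon = 7.05e-4 J / 1.527e-15 J = 4.62e11.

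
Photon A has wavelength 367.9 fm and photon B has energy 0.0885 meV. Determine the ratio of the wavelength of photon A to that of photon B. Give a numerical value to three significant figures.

2.63e-11

λ_A = 3.679e-13 m (from wavelength = 367.9 fm, via λ given directly).
λ_B = 0.01401 m (from energy = 0.0885 meV, via λ = hc/E).
Ratio = 3.679e-13 / 0.01401 = 2.63e-11.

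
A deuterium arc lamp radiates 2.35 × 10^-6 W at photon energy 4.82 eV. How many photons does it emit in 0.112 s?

Total energy: E_total = P·t = 2.35 × 10^-6 × 0.112 = 2.632 × 10^-7 J.
Per-photon energy: E = 7.722 × 10^-19 J.
N = E_total / E_photon = 3.41 × 10^11.

3.41 × 10^11 photons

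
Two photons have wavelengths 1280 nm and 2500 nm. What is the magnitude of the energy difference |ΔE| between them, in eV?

0.473 eV

Using E = hc/λ: E₁ = 1.552e-19 J, E₂ = 7.946e-20 J.
|ΔE| = |1.552e-19 − 7.946e-20| = 7.57e-20 J = 0.473 eV.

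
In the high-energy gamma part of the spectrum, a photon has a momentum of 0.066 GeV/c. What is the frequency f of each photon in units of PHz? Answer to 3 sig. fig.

First convert: p = 0.066 GeV/c = 3.5272e-20 kg·m/s.
For a photon f = pc/h, so f = 1.596e22 Hz.
Converting to PHz: f = 1.596e7 PHz ≈ 1.60e7 PHz.

1.60e7 PHz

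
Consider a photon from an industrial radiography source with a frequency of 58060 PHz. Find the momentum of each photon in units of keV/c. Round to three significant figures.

240 keV/c

Take h = 6.62607015e-34 J·s, c = 2.99792458e8 m/s, 1 eV = 1.602176634e-19 J.
In SI units: f = 58060 PHz = 5.806e19 Hz.
For a photon p = hf/c, so p = 1.283e-22 kg·m/s.
Converting to keV/c: p = 240.1 keV/c ≈ 240 keV/c.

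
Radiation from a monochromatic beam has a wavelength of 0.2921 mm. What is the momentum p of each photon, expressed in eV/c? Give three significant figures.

First convert: λ = 0.2921 mm = 2.921 × 10^-4 m.
Apply p = h/λ: p = 2.268 × 10^-30 kg·m/s.
Converting to eV/c: p = 0.004245 eV/c ≈ 4.24 × 10^-3 eV/c.

4.24 × 10^-3 eV/c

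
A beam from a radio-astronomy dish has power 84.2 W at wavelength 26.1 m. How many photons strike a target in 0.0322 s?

3.56e26 photons

Total energy: E_total = P·t = 84.2 × 0.0322 = 2.711 J.
Per-photon energy: E = 7.611e-27 J.
N = E_total / E_photon = 3.56e26.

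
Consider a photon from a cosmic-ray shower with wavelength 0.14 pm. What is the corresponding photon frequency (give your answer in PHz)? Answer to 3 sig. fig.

(c = 2.99792458 × 10^8 m/s.)
Convert to SI: λ = 0.14 pm = 1.4 × 10^-13 m.
The photon relation is f = c/λ, giving f = 2.141 × 10^21 Hz.
Converting to PHz: f = 2.141 × 10^6 PHz ≈ 2.14 × 10^6 PHz.

2.14 × 10^6 PHz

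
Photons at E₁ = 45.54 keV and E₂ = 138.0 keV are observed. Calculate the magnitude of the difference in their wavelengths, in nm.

Using λ = hc/E: λ₁ = 2.7225 × 10^-11 m, λ₂ = 8.9844 × 10^-12 m.
|Δλ| = |2.7225 × 10^-11 − 8.9844 × 10^-12| = 1.82 × 10^-11 m = 0.0182 nm.

0.0182 nm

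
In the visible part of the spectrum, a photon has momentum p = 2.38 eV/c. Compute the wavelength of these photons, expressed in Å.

5210 Å

Convert to SI: p = 2.38 eV/c = 1.2719e-27 kg·m/s.
The photon relation is λ = h/p, giving λ = 5.209e-7 m.
Converting to Å: λ = 5209 Å ≈ 5210 Å.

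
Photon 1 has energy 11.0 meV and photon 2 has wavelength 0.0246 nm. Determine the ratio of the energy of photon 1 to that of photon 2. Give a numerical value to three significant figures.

2.18 × 10^-7

E_1 = 1.762 × 10^-21 J (from energy = 11.0 meV, via E given directly).
E_2 = 8.075 × 10^-15 J (from wavelength = 0.0246 nm, via E = hc/λ).
Ratio = 1.762 × 10^-21 / 8.075 × 10^-15 = 2.18 × 10^-7.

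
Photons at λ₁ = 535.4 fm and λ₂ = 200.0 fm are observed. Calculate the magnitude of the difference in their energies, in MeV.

3.88 MeV

Using E = hc/λ: E₁ = 3.7102·10^-13 J, E₂ = 9.9322·10^-13 J.
|ΔE| = |3.7102·10^-13 − 9.9322·10^-13| = 6.22·10^-13 J = 3.88 MeV.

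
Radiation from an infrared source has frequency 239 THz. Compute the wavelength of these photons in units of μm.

Take c = 2.99792458 × 10^8 m/s.
In SI units: f = 239 THz = 2.39 × 10^14 Hz.
Since λ = c/f for a photon, λ = 1.254 × 10^-6 m.
Converting to μm: λ = 1.254 μm ≈ 1.25 μm.

1.25 μm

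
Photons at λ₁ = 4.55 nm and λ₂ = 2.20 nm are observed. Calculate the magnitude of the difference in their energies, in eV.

291 eV

Using E = hc/λ: E₁ = 4.366e-17 J, E₂ = 9.029e-17 J.
|ΔE| = |4.366e-17 − 9.029e-17| = 4.66e-17 J = 291 eV.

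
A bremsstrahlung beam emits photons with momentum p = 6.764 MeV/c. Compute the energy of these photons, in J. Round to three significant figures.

1.08e-12 J

Take c = 2.99792458e8 m/s, 1 eV = 1.602176634e-19 J.
Convert to SI: p = 6.764 MeV/c = 3.6149e-21 kg·m/s.
For a photon E = pc, so E = 1.084e-12 J.
So E ≈ 1.08e-12 J.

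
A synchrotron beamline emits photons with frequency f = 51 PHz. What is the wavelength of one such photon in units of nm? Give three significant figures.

5.88 nm

In SI units: f = 51 PHz = 5.1e16 Hz.
For a photon λ = c/f, so λ = 5.878e-9 m.
Converting to nm: λ = 5.878 nm ≈ 5.88 nm.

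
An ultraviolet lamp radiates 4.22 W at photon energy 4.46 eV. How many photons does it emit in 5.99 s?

Total energy: E_total = P·t = 4.22 × 5.99 = 25.28 J.
Per-photon energy: E = 7.146e-19 J.
N = E_total / E_photon = 3.54e19.

3.54e19 photons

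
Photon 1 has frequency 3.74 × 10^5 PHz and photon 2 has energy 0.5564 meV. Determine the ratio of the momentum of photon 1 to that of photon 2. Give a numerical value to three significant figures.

2.78 × 10^9

p_1 = 8.266 × 10^-22 kg·m/s (from frequency = 3.74 × 10^5 PHz, via p = hf/c).
p_2 = 2.974 × 10^-31 kg·m/s (from energy = 0.5564 meV, via p = E/c).
Ratio = 8.266 × 10^-22 / 2.974 × 10^-31 = 2.78 × 10^9.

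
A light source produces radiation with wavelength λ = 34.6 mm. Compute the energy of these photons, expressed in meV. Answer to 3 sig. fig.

0.0358 meV

In SI units: λ = 34.6 mm = 0.0346 m.
For a photon E = hc/λ, so E = 5.741 × 10^-24 J.
Converting to meV: E = 0.03583 meV ≈ 0.0358 meV.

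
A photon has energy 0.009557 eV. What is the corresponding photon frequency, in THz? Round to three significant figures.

First convert: E = 0.009557 eV = 1.5312·10^-21 J.
The photon relation is f = E/h, giving f = 2.311·10^12 Hz.
Converting to THz: f = 2.311 THz ≈ 2.31 THz.

2.31 THz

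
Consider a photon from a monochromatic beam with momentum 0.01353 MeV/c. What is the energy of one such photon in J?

2.17 × 10^-15 J

Take c = 2.99792458 × 10^8 m/s, 1 eV = 1.602176634 × 10^-19 J.
Convert to SI: p = 0.01353 MeV/c = 7.2308 × 10^-24 kg·m/s.
For a photon E = pc, so E = 2.168 × 10^-15 J.
So E ≈ 2.17 × 10^-15 J.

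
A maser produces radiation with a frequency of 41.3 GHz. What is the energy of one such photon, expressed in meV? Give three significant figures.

0.171 meV

Convert to SI: f = 41.3 GHz = 4.13e10 Hz.
Since E = hf for a photon, E = 2.737e-23 J.
Converting to meV: E = 0.1708 meV ≈ 0.171 meV.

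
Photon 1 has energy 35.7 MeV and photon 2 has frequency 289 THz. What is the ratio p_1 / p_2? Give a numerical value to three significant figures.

p_1 = 1.908 × 10^-20 kg·m/s (from energy = 35.7 MeV, via p = E/c).
p_2 = 6.388 × 10^-28 kg·m/s (from frequency = 289 THz, via p = hf/c).
Ratio = 1.908 × 10^-20 / 6.388 × 10^-28 = 2.99 × 10^7.

2.99 × 10^7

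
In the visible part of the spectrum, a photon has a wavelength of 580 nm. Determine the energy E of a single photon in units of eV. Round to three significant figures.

Convert to SI: λ = 580 nm = 5.8e-7 m.
Since E = hc/λ for a photon, E = 3.425e-19 J.
Converting to eV: E = 2.138 eV ≈ 2.14 eV.

2.14 eV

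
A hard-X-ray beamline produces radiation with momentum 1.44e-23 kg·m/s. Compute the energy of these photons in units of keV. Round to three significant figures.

Take c = 2.99792458e8 m/s, 1 eV = 1.602176634e-19 J.
The photon relation is E = pc, giving E = 4.317e-15 J.
Converting to keV: E = 26.94 keV ≈ 26.9 keV.

26.9 keV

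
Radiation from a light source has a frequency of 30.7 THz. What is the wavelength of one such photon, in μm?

Use c = 2.99792458 × 10^8 m/s.
First convert: f = 30.7 THz = 3.07 × 10^13 Hz.
The photon relation is λ = c/f, giving λ = 9.765 × 10^-6 m.
Converting to μm: λ = 9.765 μm ≈ 9.77 μm.

9.77 μm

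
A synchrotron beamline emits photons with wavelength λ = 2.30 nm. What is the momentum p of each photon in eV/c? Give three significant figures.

Convert to SI: λ = 2.30 nm = 2.30 × 10^-9 m.
Since p = h/λ for a photon, p = 2.881 × 10^-25 kg·m/s.
Converting to eV/c: p = 539.1 eV/c ≈ 539 eV/c.

539 eV/c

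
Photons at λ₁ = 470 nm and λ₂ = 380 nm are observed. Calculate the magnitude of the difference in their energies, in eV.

Using E = hc/λ: E₁ = 4.226 × 10^-19 J, E₂ = 5.227 × 10^-19 J.
|ΔE| = |4.226 × 10^-19 − 5.227 × 10^-19| = 1.00 × 10^-19 J = 0.625 eV.

0.625 eV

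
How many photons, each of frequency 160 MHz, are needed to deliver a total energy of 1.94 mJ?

1.83·10^22 photons

Per-photon energy: E = 1.060·10^-25 J (from frequency = 160 MHz).
N = E_total / E_photon = 0.00194 J / 1.060·10^-25 J = 1.83·10^22.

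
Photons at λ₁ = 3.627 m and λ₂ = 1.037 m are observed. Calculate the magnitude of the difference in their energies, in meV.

8.54e-4 meV

Using E = hc/λ: E₁ = 5.4768e-26 J, E₂ = 1.9156e-25 J.
|ΔE| = |5.4768e-26 − 1.9156e-25| = 1.37e-25 J = 8.54e-4 meV.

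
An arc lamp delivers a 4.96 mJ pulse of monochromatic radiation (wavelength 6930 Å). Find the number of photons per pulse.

Per-photon energy: E = 2.866 × 10^-19 J (from wavelength = 6930 Å).
N = E_total / E_photon = 0.00496 J / 2.866 × 10^-19 J = 1.73 × 10^16.

1.73 × 10^16 photons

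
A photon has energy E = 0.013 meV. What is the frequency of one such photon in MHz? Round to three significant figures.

Take h = 6.62607015 × 10^-34 J·s, 1 eV = 1.602176634 × 10^-19 J.
In SI units: E = 0.013 meV = 2.0828 × 10^-24 J.
Apply f = E/h: f = 3.143 × 10^9 Hz.
Converting to MHz: f = 3143 MHz ≈ 3140 MHz.

3140 MHz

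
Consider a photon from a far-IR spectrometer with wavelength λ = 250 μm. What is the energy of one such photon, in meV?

(h = 6.62607015e-34 J·s, c = 2.99792458e8 m/s, 1 eV = 1.602176634e-19 J.)
In SI units: λ = 250 μm = 2.50e-4 m.
For a photon E = hc/λ, so E = 7.946e-22 J.
Converting to meV: E = 4.959 meV ≈ 4.96 meV.

4.96 meV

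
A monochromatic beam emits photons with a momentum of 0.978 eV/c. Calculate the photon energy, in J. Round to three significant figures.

1.57e-19 J

In SI units: p = 0.978 eV/c = 5.2267e-28 kg·m/s.
Apply E = pc: E = 1.567e-19 J.
So E ≈ 1.57e-19 J.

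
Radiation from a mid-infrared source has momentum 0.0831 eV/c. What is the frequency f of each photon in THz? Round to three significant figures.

Take h = 6.62607015 × 10^-34 J·s, c = 2.99792458 × 10^8 m/s, 1 eV = 1.602176634 × 10^-19 J.
Convert to SI: p = 0.0831 eV/c = 4.4411 × 10^-29 kg·m/s.
Since f = pc/h for a photon, f = 2.009 × 10^13 Hz.
Converting to THz: f = 20.09 THz ≈ 20.1 THz.

20.1 THz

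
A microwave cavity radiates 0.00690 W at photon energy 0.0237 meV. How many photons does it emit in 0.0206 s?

Total energy: E_total = P·t = 0.00690 × 0.0206 = 1.421 × 10^-4 J.
Per-photon energy: E = 3.797 × 10^-24 J.
N = E_total / E_photon = 3.74 × 10^19.

3.74 × 10^19 photons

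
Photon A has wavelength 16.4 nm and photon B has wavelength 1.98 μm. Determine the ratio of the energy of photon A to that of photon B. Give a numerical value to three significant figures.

121

E_A = 1.211e-17 J (from wavelength = 16.4 nm, via E = hc/λ).
E_B = 1.003e-19 J (from wavelength = 1.98 μm, via E = hc/λ).
Ratio = 1.211e-17 / 1.003e-19 = 121.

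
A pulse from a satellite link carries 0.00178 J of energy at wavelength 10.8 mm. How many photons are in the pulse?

9.68·10^19 photons

Per-photon energy: E = 1.839·10^-23 J (from wavelength = 10.8 mm).
N = E_total / E_photon = 0.00178 J / 1.839·10^-23 J = 9.68·10^19.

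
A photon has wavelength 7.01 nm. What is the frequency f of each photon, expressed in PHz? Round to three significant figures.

42.8 PHz

Convert to SI: λ = 7.01 nm = 7.01 × 10^-9 m.
Apply f = c/λ: f = 4.277 × 10^16 Hz.
Converting to PHz: f = 42.77 PHz ≈ 42.8 PHz.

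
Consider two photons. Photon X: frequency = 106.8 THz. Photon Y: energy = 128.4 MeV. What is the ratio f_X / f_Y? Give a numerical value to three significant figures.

f_X = 1.068e14 Hz (from frequency = 106.8 THz, via f given directly).
f_Y = 3.105e22 Hz (from energy = 128.4 MeV, via f = E/h).
Ratio = 1.068e14 / 3.105e22 = 3.44e-9.

3.44e-9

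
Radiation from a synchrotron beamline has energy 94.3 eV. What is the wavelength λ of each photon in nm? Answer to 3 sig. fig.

13.1 nm

Take h = 6.62607015·10^-34 J·s, c = 2.99792458·10^8 m/s, 1 eV = 1.602176634·10^-19 J.
First convert: E = 94.3 eV = 1.5109·10^-17 J.
For a photon λ = hc/E, so λ = 1.315·10^-8 m.
Converting to nm: λ = 13.15 nm ≈ 13.1 nm.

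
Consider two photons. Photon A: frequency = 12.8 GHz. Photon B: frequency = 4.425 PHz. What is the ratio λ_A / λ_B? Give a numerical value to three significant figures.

λ_A = 0.02342 m (from frequency = 12.8 GHz, via λ = c/f).
λ_B = 6.775 × 10^-8 m (from frequency = 4.425 PHz, via λ = c/f).
Ratio = 0.02342 / 6.775 × 10^-8 = 3.46 × 10^5.

3.46 × 10^5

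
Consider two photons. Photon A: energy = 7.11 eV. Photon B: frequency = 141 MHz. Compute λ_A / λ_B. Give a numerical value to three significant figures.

8.20e-8

λ_A = 1.744e-7 m (from energy = 7.11 eV, via λ = hc/E).
λ_B = 2.126 m (from frequency = 141 MHz, via λ = c/f).
Ratio = 1.744e-7 / 2.126 = 8.20e-8.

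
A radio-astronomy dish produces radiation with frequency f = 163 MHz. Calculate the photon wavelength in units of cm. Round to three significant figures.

184 cm

First convert: f = 163 MHz = 1.63e8 Hz.
Since λ = c/f for a photon, λ = 1.839 m.
Converting to cm: λ = 183.9 cm ≈ 184 cm.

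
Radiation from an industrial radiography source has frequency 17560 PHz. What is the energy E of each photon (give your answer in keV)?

72.6 keV

Convert to SI: f = 17560 PHz = 1.756e19 Hz.
The photon relation is E = hf, giving E = 1.164e-14 J.
Converting to keV: E = 72.62 keV ≈ 72.6 keV.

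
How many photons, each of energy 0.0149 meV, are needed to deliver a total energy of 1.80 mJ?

Per-photon energy: E = 2.387 × 10^-24 J (from energy = 0.0149 meV).
N = E_total / E_photon = 0.00180 J / 2.387 × 10^-24 J = 7.54 × 10^20.

7.54 × 10^20 photons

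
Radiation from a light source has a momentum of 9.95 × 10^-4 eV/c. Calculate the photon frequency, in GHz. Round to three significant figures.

241 GHz

(h = 6.62607015 × 10^-34 J·s, c = 2.99792458 × 10^8 m/s, 1 eV = 1.602176634 × 10^-19 J.)
First convert: p = 9.95 × 10^-4 eV/c = 5.3176 × 10^-31 kg·m/s.
For a photon f = pc/h, so f = 2.406 × 10^11 Hz.
Converting to GHz: f = 240.6 GHz ≈ 241 GHz.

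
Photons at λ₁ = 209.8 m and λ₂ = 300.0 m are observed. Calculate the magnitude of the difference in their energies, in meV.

1.78 × 10^-6 meV

Using E = hc/λ: E₁ = 9.4683 × 10^-28 J, E₂ = 6.6215 × 10^-28 J.
|ΔE| = |9.4683 × 10^-28 − 6.6215 × 10^-28| = 2.85 × 10^-28 J = 1.78 × 10^-6 meV.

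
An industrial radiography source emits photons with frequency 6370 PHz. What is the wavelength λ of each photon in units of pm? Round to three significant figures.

47.1 pm

Take c = 2.99792458 × 10^8 m/s.
First convert: f = 6370 PHz = 6.37 × 10^18 Hz.
For a photon λ = c/f, so λ = 4.706 × 10^-11 m.
Converting to pm: λ = 47.06 pm ≈ 47.1 pm.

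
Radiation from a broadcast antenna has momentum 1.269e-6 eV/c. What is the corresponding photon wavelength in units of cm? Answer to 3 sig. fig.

Convert to SI: p = 1.269e-6 eV/c = 6.7819e-34 kg·m/s.
Apply λ = h/p: λ = 0.9770 m.
Converting to cm: λ = 97.70 cm ≈ 97.7 cm.

97.7 cm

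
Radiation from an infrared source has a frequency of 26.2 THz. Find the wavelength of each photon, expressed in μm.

First convert: f = 26.2 THz = 2.62·10^13 Hz.
Since λ = c/f for a photon, λ = 1.144·10^-5 m.
Converting to μm: λ = 11.44 μm ≈ 11.4 μm.

11.4 μm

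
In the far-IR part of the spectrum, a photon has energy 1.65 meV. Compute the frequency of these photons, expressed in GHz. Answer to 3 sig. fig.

399 GHz

In SI units: E = 1.65 meV = 2.6436 × 10^-22 J.
Since f = E/h for a photon, f = 3.990 × 10^11 Hz.
Converting to GHz: f = 399.0 GHz ≈ 399 GHz.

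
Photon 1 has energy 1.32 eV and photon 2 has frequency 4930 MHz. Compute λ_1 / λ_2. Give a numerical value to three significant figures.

λ_1 = 9.393 × 10^-7 m (from energy = 1.32 eV, via λ = hc/E).
λ_2 = 0.06081 m (from frequency = 4930 MHz, via λ = c/f).
Ratio = 9.393 × 10^-7 / 0.06081 = 1.54 × 10^-5.

1.54 × 10^-5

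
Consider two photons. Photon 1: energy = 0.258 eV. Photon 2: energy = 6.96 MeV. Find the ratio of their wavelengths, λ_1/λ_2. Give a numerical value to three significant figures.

2.70 × 10^7

λ_1 = 4.806 × 10^-6 m (from energy = 0.258 eV, via λ = hc/E).
λ_2 = 1.781 × 10^-13 m (from energy = 6.96 MeV, via λ = hc/E).
Ratio = 4.806 × 10^-6 / 1.781 × 10^-13 = 2.70 × 10^7.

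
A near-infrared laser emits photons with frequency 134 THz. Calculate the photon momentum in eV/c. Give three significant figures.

0.554 eV/c

Take h = 6.62607015e-34 J·s, c = 2.99792458e8 m/s, 1 eV = 1.602176634e-19 J.
In SI units: f = 134 THz = 1.34e14 Hz.
Apply p = hf/c: p = 2.962e-28 kg·m/s.
Converting to eV/c: p = 0.5542 eV/c ≈ 0.554 eV/c.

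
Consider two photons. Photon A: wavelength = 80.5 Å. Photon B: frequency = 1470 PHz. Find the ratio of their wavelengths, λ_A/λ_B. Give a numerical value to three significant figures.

39.5

λ_A = 8.050·10^-9 m (from wavelength = 80.5 Å, via λ given directly).
λ_B = 2.039·10^-10 m (from frequency = 1470 PHz, via λ = c/f).
Ratio = 8.050·10^-9 / 2.039·10^-10 = 39.5.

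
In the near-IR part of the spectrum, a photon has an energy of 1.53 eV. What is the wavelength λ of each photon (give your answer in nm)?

First convert: E = 1.53 eV = 2.4513·10^-19 J.
For a photon λ = hc/E, so λ = 8.104·10^-7 m.
Converting to nm: λ = 810.4 nm ≈ 810 nm.

810 nm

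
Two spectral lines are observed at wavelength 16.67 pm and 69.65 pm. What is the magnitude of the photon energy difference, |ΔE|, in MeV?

Using E = hc/λ: E₁ = 1.1916 × 10^-14 J, E₂ = 2.8520 × 10^-15 J.
|ΔE| = |1.1916 × 10^-14 − 2.8520 × 10^-15| = 9.06 × 10^-15 J = 0.0566 MeV.

0.0566 MeV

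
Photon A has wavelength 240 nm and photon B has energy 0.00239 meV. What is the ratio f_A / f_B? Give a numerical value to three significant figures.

f_A = 1.249·10^15 Hz (from wavelength = 240 nm, via f = c/λ).
f_B = 5.779·10^8 Hz (from energy = 0.00239 meV, via f = E/h).
Ratio = 1.249·10^15 / 5.779·10^8 = 2.16·10^6.

2.16·10^6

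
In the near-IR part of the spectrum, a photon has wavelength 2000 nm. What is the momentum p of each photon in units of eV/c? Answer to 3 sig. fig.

First convert: λ = 2000 nm = 2.0e-6 m.
Since p = h/λ for a photon, p = 3.313e-28 kg·m/s.
Converting to eV/c: p = 0.6199 eV/c ≈ 0.620 eV/c.

0.620 eV/c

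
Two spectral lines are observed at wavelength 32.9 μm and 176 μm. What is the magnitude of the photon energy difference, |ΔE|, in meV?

Using E = hc/λ: E₁ = 6.038 × 10^-21 J, E₂ = 1.129 × 10^-21 J.
|ΔE| = |6.038 × 10^-21 − 1.129 × 10^-21| = 4.91 × 10^-21 J = 30.6 meV.

30.6 meV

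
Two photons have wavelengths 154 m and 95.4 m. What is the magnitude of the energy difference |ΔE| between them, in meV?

Using E = hc/λ: E₁ = 1.290 × 10^-27 J, E₂ = 2.082 × 10^-27 J.
|ΔE| = |1.290 × 10^-27 − 2.082 × 10^-27| = 7.92 × 10^-28 J = 4.95 × 10^-6 meV.

4.95 × 10^-6 meV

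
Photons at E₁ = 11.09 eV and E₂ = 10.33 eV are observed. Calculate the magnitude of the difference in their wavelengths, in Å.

82.3 Å

Using λ = hc/E: λ₁ = 1.1180e-7 m, λ₂ = 1.2002e-7 m.
|Δλ| = |1.1180e-7 − 1.2002e-7| = 8.23e-9 m = 82.3 Å.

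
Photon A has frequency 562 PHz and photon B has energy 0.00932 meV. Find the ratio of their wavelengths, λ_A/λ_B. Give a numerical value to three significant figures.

λ_A = 5.334 × 10^-10 m (from frequency = 562 PHz, via λ = c/f).
λ_B = 0.1330 m (from energy = 0.00932 meV, via λ = hc/E).
Ratio = 5.334 × 10^-10 / 0.1330 = 4.01 × 10^-9.

4.01 × 10^-9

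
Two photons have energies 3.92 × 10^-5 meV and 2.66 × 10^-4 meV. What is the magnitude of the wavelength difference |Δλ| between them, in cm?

Using λ = hc/E: λ₁ = 31.63 m, λ₂ = 4.661 m.
|Δλ| = |31.63 − 4.661| = 27.0 m = 2700 cm.

2700 cm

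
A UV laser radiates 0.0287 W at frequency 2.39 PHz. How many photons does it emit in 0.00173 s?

3.14 × 10^13 photons

Total energy: E_total = P·t = 0.0287 × 0.00173 = 4.965 × 10^-5 J.
Per-photon energy: E = 1.584 × 10^-18 J.
N = E_total / E_photon = 3.14 × 10^13.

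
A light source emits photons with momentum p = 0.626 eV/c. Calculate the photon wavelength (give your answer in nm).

1980 nm

(h = 6.62607015 × 10^-34 J·s, c = 2.99792458 × 10^8 m/s, 1 eV = 1.602176634 × 10^-19 J.)
First convert: p = 0.626 eV/c = 3.3455 × 10^-28 kg·m/s.
Apply λ = h/p: λ = 1.981 × 10^-6 m.
Converting to nm: λ = 1981 nm ≈ 1980 nm.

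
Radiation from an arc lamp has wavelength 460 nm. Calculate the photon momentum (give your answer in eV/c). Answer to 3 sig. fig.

Use h = 6.62607015e-34 J·s, c = 2.99792458e8 m/s, 1 eV = 1.602176634e-19 J.
First convert: λ = 460 nm = 4.6e-7 m.
Since p = h/λ for a photon, p = 1.440e-27 kg·m/s.
Converting to eV/c: p = 2.695 eV/c ≈ 2.70 eV/c.

2.70 eV/c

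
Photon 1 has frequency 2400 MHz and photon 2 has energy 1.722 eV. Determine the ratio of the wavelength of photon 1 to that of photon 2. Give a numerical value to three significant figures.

λ_1 = 0.1249 m (from frequency = 2400 MHz, via λ = c/f).
λ_2 = 7.200e-7 m (from energy = 1.722 eV, via λ = hc/E).
Ratio = 0.1249 / 7.200e-7 = 1.73e5.

1.73e5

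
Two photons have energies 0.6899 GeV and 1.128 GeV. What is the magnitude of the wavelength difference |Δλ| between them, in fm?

0.698 fm

Using λ = hc/E: λ₁ = 1.7971·10^-15 m, λ₂ = 1.0992·10^-15 m.
|Δλ| = |1.7971·10^-15 − 1.0992·10^-15| = 6.98·10^-16 m = 0.698 fm.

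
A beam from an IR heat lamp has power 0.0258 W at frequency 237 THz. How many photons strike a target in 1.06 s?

Total energy: E_total = P·t = 0.0258 × 1.06 = 0.02735 J.
Per-photon energy: E = 1.570e-19 J.
N = E_total / E_photon = 1.74e17.

1.74e17 photons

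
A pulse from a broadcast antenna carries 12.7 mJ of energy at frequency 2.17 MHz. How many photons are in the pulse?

Per-photon energy: E = 1.438 × 10^-27 J (from frequency = 2.17 MHz).
N = E_total / E_photon = 0.0127 J / 1.438 × 10^-27 J = 8.83 × 10^24.

8.83 × 10^24 photons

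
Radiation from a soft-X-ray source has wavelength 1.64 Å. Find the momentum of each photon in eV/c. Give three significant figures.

Take h = 6.62607015 × 10^-34 J·s, c = 2.99792458 × 10^8 m/s, 1 eV = 1.602176634 × 10^-19 J.
Convert to SI: λ = 1.64 Å = 1.64 × 10^-10 m.
Since p = h/λ for a photon, p = 4.040 × 10^-24 kg·m/s.
Converting to eV/c: p = 7560 eV/c ≈ 7560 eV/c.

7560 eV/c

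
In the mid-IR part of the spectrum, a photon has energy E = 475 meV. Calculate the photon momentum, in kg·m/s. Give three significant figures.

First convert: E = 475 meV = 7.6103·10^-20 J.
Apply p = E/c: p = 2.539·10^-28 kg·m/s.
So p ≈ 2.54·10^-28 kg·m/s.

2.54·10^-28 kg·m/s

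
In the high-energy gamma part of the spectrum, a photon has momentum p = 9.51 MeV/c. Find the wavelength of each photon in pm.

In SI units: p = 9.51 MeV/c = 5.0824e-21 kg·m/s.
For a photon λ = h/p, so λ = 1.304e-13 m.
Converting to pm: λ = 0.1304 pm ≈ 0.130 pm.

0.130 pm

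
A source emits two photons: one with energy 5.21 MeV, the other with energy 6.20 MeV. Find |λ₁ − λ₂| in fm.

Using λ = hc/E: λ₁ = 2.380 × 10^-13 m, λ₂ = 2.000 × 10^-13 m.
|Δλ| = |2.380 × 10^-13 − 2.000 × 10^-13| = 3.80 × 10^-14 m = 38.0 fm.

38.0 fm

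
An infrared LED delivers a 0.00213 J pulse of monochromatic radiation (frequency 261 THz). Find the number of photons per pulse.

1.23 × 10^16 photons

Per-photon energy: E = 1.729 × 10^-19 J (from frequency = 261 THz).
N = E_total / E_photon = 0.00213 J / 1.729 × 10^-19 J = 1.23 × 10^16.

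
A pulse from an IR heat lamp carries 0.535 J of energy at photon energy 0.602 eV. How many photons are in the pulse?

5.55e18 photons

Per-photon energy: E = 9.645e-20 J (from energy = 0.602 eV).
N = E_total / E_photon = 0.535 J / 9.645e-20 J = 5.55e18.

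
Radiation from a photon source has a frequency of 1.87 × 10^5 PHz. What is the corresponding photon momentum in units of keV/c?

773 keV/c

First convert: f = 1.87 × 10^5 PHz = 1.87 × 10^20 Hz.
Since p = hf/c for a photon, p = 4.133 × 10^-22 kg·m/s.
Converting to keV/c: p = 773.4 keV/c ≈ 773 keV/c.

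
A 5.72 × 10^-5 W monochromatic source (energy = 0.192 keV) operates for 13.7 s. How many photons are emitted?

2.55 × 10^13 photons

Total energy: E_total = P·t = 5.72 × 10^-5 × 13.7 = 7.836 × 10^-4 J.
Per-photon energy: E = 3.076 × 10^-17 J.
N = E_total / E_photon = 2.55 × 10^13.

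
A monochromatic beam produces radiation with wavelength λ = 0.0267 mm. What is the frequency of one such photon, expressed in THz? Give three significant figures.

11.2 THz

In SI units: λ = 0.0267 mm = 2.67e-5 m.
Apply f = c/λ: f = 1.123e13 Hz.
Converting to THz: f = 11.23 THz ≈ 11.2 THz.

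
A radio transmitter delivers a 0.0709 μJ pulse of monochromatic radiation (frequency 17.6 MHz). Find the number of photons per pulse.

Per-photon energy: E = 1.166e-26 J (from frequency = 17.6 MHz).
N = E_total / E_photon = 7.09e-8 J / 1.166e-26 J = 6.08e18.

6.08e18 photons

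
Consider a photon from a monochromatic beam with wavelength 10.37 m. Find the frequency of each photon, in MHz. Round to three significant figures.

(c = 2.99792458 × 10^8 m/s.)
Apply f = c/λ: f = 2.891 × 10^7 Hz.
Converting to MHz: f = 28.91 MHz ≈ 28.9 MHz.

28.9 MHz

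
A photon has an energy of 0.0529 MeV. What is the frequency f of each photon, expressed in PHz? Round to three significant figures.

1.28e4 PHz

(h = 6.62607015e-34 J·s, 1 eV = 1.602176634e-19 J.)
First convert: E = 0.0529 MeV = 8.4755e-15 J.
For a photon f = E/h, so f = 1.279e19 Hz.
Converting to PHz: f = 12790 PHz ≈ 1.28e4 PHz.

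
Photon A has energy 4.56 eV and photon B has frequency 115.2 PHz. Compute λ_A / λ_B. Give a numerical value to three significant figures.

104

λ_A = 2.719e-7 m (from energy = 4.56 eV, via λ = hc/E).
λ_B = 2.602e-9 m (from frequency = 115.2 PHz, via λ = c/f).
Ratio = 2.719e-7 / 2.602e-9 = 104.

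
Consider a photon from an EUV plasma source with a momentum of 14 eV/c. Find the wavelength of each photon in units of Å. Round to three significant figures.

First convert: p = 14 eV/c = 7.4820 × 10^-27 kg·m/s.
For a photon λ = h/p, so λ = 8.856 × 10^-8 m.
Converting to Å: λ = 885.6 Å ≈ 886 Å.

886 Å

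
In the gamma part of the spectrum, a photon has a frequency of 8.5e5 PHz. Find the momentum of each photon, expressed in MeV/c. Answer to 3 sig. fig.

First convert: f = 8.5e5 PHz = 8.5e20 Hz.
For a photon p = hf/c, so p = 1.879e-21 kg·m/s.
Converting to MeV/c: p = 3.515 MeV/c ≈ 3.52 MeV/c.

3.52 MeV/c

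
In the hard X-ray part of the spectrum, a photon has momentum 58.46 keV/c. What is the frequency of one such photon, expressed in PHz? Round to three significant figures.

Use h = 6.62607015 × 10^-34 J·s, c = 2.99792458 × 10^8 m/s, 1 eV = 1.602176634 × 10^-19 J.
First convert: p = 58.46 keV/c = 3.1243 × 10^-23 kg·m/s.
For a photon f = pc/h, so f = 1.414 × 10^19 Hz.
Converting to PHz: f = 14140 PHz ≈ 1.41 × 10^4 PHz.

1.41 × 10^4 PHz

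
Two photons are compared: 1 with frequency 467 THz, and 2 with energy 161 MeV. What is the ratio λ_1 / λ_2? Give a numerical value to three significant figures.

λ_1 = 6.420 × 10^-7 m (from frequency = 467 THz, via λ = c/f).
λ_2 = 7.701 × 10^-15 m (from energy = 161 MeV, via λ = hc/E).
Ratio = 6.420 × 10^-7 / 7.701 × 10^-15 = 8.34 × 10^7.

8.34 × 10^7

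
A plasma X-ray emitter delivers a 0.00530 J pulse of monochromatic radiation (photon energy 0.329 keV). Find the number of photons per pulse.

1.01 × 10^14 photons

Per-photon energy: E = 5.271 × 10^-17 J (from energy = 0.329 keV).
N = E_total / E_photon = 0.00530 J / 5.271 × 10^-17 J = 1.01 × 10^14.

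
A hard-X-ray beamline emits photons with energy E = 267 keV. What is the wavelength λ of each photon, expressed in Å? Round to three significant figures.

0.0464 Å

In SI units: E = 267 keV = 4.2778 × 10^-14 J.
The photon relation is λ = hc/E, giving λ = 4.644 × 10^-12 m.
Converting to Å: λ = 0.04644 Å ≈ 0.0464 Å.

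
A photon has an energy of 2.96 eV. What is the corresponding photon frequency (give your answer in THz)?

First convert: E = 2.96 eV = 4.7424 × 10^-19 J.
The photon relation is f = E/h, giving f = 7.157 × 10^14 Hz.
Converting to THz: f = 715.7 THz ≈ 716 THz.

716 THz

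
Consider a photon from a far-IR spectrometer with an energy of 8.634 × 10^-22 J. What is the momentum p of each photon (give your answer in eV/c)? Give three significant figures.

5.39 × 10^-3 eV/c

Use c = 2.99792458 × 10^8 m/s, 1 eV = 1.602176634 × 10^-19 J.
Since p = E/c for a photon, p = 2.880 × 10^-30 kg·m/s.
Converting to eV/c: p = 0.005389 eV/c ≈ 5.39 × 10^-3 eV/c.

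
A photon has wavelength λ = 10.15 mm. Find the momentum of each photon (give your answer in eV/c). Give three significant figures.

(h = 6.62607015e-34 J·s, c = 2.99792458e8 m/s, 1 eV = 1.602176634e-19 J.)
First convert: λ = 10.15 mm = 0.01015 m.
Apply p = h/λ: p = 6.528e-32 kg·m/s.
Converting to eV/c: p = 1.222e-4 eV/c ≈ 1.22e-4 eV/c.

1.22e-4 eV/c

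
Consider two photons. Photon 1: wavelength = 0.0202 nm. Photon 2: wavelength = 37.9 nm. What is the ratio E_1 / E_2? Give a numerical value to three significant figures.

1880

E_1 = 9.834·10^-15 J (from wavelength = 0.0202 nm, via E = hc/λ).
E_2 = 5.241·10^-18 J (from wavelength = 37.9 nm, via E = hc/λ).
Ratio = 9.834·10^-15 / 5.241·10^-18 = 1880.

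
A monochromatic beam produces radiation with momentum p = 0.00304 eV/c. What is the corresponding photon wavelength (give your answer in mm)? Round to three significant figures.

0.408 mm

Convert to SI: p = 0.00304 eV/c = 1.6247 × 10^-30 kg·m/s.
The photon relation is λ = h/p, giving λ = 4.078 × 10^-4 m.
Converting to mm: λ = 0.4078 mm ≈ 0.408 mm.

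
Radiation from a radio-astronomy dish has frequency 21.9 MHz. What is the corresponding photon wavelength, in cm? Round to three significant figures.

Convert to SI: f = 21.9 MHz = 2.19e7 Hz.
Since λ = c/f for a photon, λ = 13.69 m.
Converting to cm: λ = 1369 cm ≈ 1370 cm.

1370 cm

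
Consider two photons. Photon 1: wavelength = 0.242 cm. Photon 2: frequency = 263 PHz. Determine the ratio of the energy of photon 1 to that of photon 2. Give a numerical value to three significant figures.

4.71·10^-7

E_1 = 8.208·10^-23 J (from wavelength = 0.242 cm, via E = hc/λ).
E_2 = 1.743·10^-16 J (from frequency = 263 PHz, via E = hf).
Ratio = 8.208·10^-23 / 1.743·10^-16 = 4.71·10^-7.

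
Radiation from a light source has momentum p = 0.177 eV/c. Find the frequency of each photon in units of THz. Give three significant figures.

42.8 THz

First convert: p = 0.177 eV/c = 9.4594e-29 kg·m/s.
Apply f = pc/h: f = 4.280e13 Hz.
Converting to THz: f = 42.80 THz ≈ 42.8 THz.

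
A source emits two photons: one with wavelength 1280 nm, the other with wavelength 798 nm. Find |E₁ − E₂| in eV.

0.585 eV

Using E = hc/λ: E₁ = 1.552e-19 J, E₂ = 2.489e-19 J.
|ΔE| = |1.552e-19 − 2.489e-19| = 9.37e-20 J = 0.585 eV.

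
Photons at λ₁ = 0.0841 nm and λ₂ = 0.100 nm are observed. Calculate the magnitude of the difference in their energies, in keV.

Using E = hc/λ: E₁ = 2.362 × 10^-15 J, E₂ = 1.986 × 10^-15 J.
|ΔE| = |2.362 × 10^-15 − 1.986 × 10^-15| = 3.76 × 10^-16 J = 2.34 keV.

2.34 keV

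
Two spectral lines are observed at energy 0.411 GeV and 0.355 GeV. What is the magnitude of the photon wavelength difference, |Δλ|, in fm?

Using λ = hc/E: λ₁ = 3.017e-15 m, λ₂ = 3.493e-15 m.
|Δλ| = |3.017e-15 − 3.493e-15| = 4.76e-16 m = 0.476 fm.

0.476 fm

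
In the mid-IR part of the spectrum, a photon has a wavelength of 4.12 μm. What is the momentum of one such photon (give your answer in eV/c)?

0.301 eV/c

(h = 6.62607015 × 10^-34 J·s, c = 2.99792458 × 10^8 m/s, 1 eV = 1.602176634 × 10^-19 J.)
In SI units: λ = 4.12 μm = 4.12 × 10^-6 m.
For a photon p = h/λ, so p = 1.608 × 10^-28 kg·m/s.
Converting to eV/c: p = 0.3009 eV/c ≈ 0.301 eV/c.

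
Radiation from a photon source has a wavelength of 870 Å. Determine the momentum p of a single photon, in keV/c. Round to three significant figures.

0.0143 keV/c

In SI units: λ = 870 Å = 8.7e-8 m.
Apply p = h/λ: p = 7.616e-27 kg·m/s.
Converting to keV/c: p = 0.01425 keV/c ≈ 0.0143 keV/c.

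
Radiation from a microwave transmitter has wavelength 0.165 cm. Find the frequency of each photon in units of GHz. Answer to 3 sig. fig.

Use c = 2.99792458·10^8 m/s.
Convert to SI: λ = 0.165 cm = 0.00165 m.
Apply f = c/λ: f = 1.817·10^11 Hz.
Converting to GHz: f = 181.7 GHz ≈ 182 GHz.

182 GHz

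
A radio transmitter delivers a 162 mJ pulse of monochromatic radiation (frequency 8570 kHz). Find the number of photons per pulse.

Per-photon energy: E = 5.679 × 10^-27 J (from frequency = 8570 kHz).
N = E_total / E_photon = 0.162 J / 5.679 × 10^-27 J = 2.85 × 10^25.

2.85 × 10^25 photons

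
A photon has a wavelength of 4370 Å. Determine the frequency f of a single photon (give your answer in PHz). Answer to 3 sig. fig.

0.686 PHz

Use c = 2.99792458e8 m/s.
First convert: λ = 4370 Å = 4.37e-7 m.
The photon relation is f = c/λ, giving f = 6.860e14 Hz.
Converting to PHz: f = 0.6860 PHz ≈ 0.686 PHz.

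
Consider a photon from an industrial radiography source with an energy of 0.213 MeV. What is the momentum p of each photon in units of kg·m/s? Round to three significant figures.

1.14 × 10^-22 kg·m/s

Take c = 2.99792458 × 10^8 m/s, 1 eV = 1.602176634 × 10^-19 J.
Convert to SI: E = 0.213 MeV = 3.4126 × 10^-14 J.
Since p = E/c for a photon, p = 1.138 × 10^-22 kg·m/s.
So p ≈ 1.14 × 10^-22 kg·m/s.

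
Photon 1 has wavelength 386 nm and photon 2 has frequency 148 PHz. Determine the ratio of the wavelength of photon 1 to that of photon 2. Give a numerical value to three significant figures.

λ_1 = 3.860 × 10^-7 m (from wavelength = 386 nm, via λ given directly).
λ_2 = 2.026 × 10^-9 m (from frequency = 148 PHz, via λ = c/f).
Ratio = 3.860 × 10^-7 / 2.026 × 10^-9 = 191.

191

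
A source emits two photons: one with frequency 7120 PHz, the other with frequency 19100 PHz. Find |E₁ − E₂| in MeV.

Using E = hf: E₁ = 4.718 × 10^-15 J, E₂ = 1.266 × 10^-14 J.
|ΔE| = |4.718 × 10^-15 − 1.266 × 10^-14| = 7.94 × 10^-15 J = 0.0495 MeV.

0.0495 MeV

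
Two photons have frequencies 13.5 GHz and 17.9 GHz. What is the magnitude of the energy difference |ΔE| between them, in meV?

0.0182 meV

Using E = hf: E₁ = 8.945 × 10^-24 J, E₂ = 1.186 × 10^-23 J.
|ΔE| = |8.945 × 10^-24 − 1.186 × 10^-23| = 2.92 × 10^-24 J = 0.0182 meV.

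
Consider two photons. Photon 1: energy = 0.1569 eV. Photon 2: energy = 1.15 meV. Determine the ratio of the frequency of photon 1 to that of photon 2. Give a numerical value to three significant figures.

136

f_1 = 3.794e13 Hz (from energy = 0.1569 eV, via f = E/h).
f_2 = 2.781e11 Hz (from energy = 1.15 meV, via f = E/h).
Ratio = 3.794e13 / 2.781e11 = 136.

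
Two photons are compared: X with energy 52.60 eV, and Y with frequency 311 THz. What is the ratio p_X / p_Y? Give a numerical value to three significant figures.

40.9

p_X = 2.811 × 10^-26 kg·m/s (from energy = 52.60 eV, via p = E/c).
p_Y = 6.874 × 10^-28 kg·m/s (from frequency = 311 THz, via p = hf/c).
Ratio = 2.811 × 10^-26 / 6.874 × 10^-28 = 40.9.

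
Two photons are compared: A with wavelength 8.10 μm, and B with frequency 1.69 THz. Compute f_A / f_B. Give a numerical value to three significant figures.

f_A = 3.701 × 10^13 Hz (from wavelength = 8.10 μm, via f = c/λ).
f_B = 1.690 × 10^12 Hz (from frequency = 1.69 THz, via f given directly).
Ratio = 3.701 × 10^13 / 1.690 × 10^12 = 21.9.

21.9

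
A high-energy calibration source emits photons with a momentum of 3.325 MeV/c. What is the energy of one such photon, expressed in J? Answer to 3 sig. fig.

Convert to SI: p = 3.325 MeV/c = 1.7770·10^-21 kg·m/s.
For a photon E = pc, so E = 5.327·10^-13 J.
So E ≈ 5.33·10^-13 J.

5.33·10^-13 J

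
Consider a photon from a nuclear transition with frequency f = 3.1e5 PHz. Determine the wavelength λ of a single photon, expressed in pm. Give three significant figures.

0.967 pm

Use c = 2.99792458e8 m/s.
In SI units: f = 3.1e5 PHz = 3.1e20 Hz.
Since λ = c/f for a photon, λ = 9.671e-13 m.
Converting to pm: λ = 0.9671 pm ≈ 0.967 pm.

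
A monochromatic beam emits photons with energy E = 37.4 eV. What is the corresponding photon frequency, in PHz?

9.04 PHz

First convert: E = 37.4 eV = 5.9921e-18 J.
Apply f = E/h: f = 9.043e15 Hz.
Converting to PHz: f = 9.043 PHz ≈ 9.04 PHz.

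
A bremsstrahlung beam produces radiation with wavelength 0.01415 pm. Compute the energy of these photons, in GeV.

0.0876 GeV

Use h = 6.62607015e-34 J·s, c = 2.99792458e8 m/s, 1 eV = 1.602176634e-19 J.
First convert: λ = 0.01415 pm = 1.415e-14 m.
Apply E = hc/λ: E = 1.404e-11 J.
Converting to GeV: E = 0.08762 GeV ≈ 0.0876 GeV.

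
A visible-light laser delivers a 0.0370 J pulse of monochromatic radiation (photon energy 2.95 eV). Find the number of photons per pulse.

7.83e16 photons

Per-photon energy: E = 4.726e-19 J (from energy = 2.95 eV).
N = E_total / E_photon = 0.0370 J / 4.726e-19 J = 7.83e16.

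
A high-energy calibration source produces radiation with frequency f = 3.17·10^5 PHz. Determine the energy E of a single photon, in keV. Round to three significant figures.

1310 keV

Use h = 6.62607015·10^-34 J·s, 1 eV = 1.602176634·10^-19 J.
Convert to SI: f = 3.17·10^5 PHz = 3.17·10^20 Hz.
Since E = hf for a photon, E = 2.100·10^-13 J.
Converting to keV: E = 1311 keV ≈ 1310 keV.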